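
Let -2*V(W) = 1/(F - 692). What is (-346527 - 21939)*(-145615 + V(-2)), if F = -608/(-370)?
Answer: 2284165594428445/42572 ≈ 5.3654e+10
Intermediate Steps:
F = 304/185 (F = -608*(-1/370) = 304/185 ≈ 1.6432)
V(W) = 185/255432 (V(W) = -1/(2*(304/185 - 692)) = -1/(2*(-127716/185)) = -1/2*(-185/127716) = 185/255432)
(-346527 - 21939)*(-145615 + V(-2)) = (-346527 - 21939)*(-145615 + 185/255432) = -368466*(-37194730495/255432) = 2284165594428445/42572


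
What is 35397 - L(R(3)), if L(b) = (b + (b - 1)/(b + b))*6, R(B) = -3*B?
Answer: 106343/3 ≈ 35448.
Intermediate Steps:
L(b) = 6*b + 3*(-1 + b)/b (L(b) = (b + (-1 + b)/((2*b)))*6 = (b + (-1 + b)*(1/(2*b)))*6 = (b + (-1 + b)/(2*b))*6 = 6*b + 3*(-1 + b)/b)
35397 - L(R(3)) = 35397 - (3 - 3/((-3*3)) + 6*(-3*3)) = 35397 - (3 - 3/(-9) + 6*(-9)) = 35397 - (3 - 3*(-1/9) - 54) = 35397 - (3 + 1/3 - 54) = 35397 - 1*(-152/3) = 35397 + 152/3 = 106343/3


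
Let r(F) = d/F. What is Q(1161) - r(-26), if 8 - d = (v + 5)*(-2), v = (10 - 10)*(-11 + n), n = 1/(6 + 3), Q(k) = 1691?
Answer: 21992/13 ≈ 1691.7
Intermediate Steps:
n = ⅑ (n = 1/9 = ⅑ ≈ 0.11111)
v = 0 (v = (10 - 10)*(-11 + ⅑) = 0*(-98/9) = 0)
d = 18 (d = 8 - (0 + 5)*(-2) = 8 - 5*(-2) = 8 - 1*(-10) = 8 + 10 = 18)
r(F) = 18/F
Q(1161) - r(-26) = 1691 - 18/(-26) = 1691 - 18*(-1)/26 = 1691 - 1*(-9/13) = 1691 + 9/13 = 21992/13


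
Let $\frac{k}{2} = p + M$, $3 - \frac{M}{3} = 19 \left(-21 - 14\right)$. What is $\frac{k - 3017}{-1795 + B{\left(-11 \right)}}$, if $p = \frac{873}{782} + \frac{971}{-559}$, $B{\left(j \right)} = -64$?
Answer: $- \frac{216330564}{406319771} \approx -0.53241$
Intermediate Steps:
$p = - \frac{271315}{437138}$ ($p = 873 \cdot \frac{1}{782} + 971 \left(- \frac{1}{559}\right) = \frac{873}{782} - \frac{971}{559} = - \frac{271315}{437138} \approx -0.62066$)
$M = 2004$ ($M = 9 - 3 \cdot 19 \left(-21 - 14\right) = 9 - 3 \cdot 19 \left(-35\right) = 9 - -1995 = 9 + 1995 = 2004$)
$k = \frac{875753237}{218569}$ ($k = 2 \left(- \frac{271315}{437138} + 2004\right) = 2 \cdot \frac{875753237}{437138} = \frac{875753237}{218569} \approx 4006.8$)
$\frac{k - 3017}{-1795 + B{\left(-11 \right)}} = \frac{\frac{875753237}{218569} - 3017}{-1795 - 64} = \frac{216330564}{218569 \left(-1859\right)} = \frac{216330564}{218569} \left(- \frac{1}{1859}\right) = - \frac{216330564}{406319771}$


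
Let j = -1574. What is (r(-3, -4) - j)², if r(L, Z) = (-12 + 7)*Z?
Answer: 2540836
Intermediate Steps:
r(L, Z) = -5*Z
(r(-3, -4) - j)² = (-5*(-4) - 1*(-1574))² = (20 + 1574)² = 1594² = 2540836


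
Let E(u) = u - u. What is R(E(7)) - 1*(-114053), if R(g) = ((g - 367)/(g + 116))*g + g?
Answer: 114053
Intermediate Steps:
E(u) = 0
R(g) = g + g*(-367 + g)/(116 + g) (R(g) = ((-367 + g)/(116 + g))*g + g = g*(-367 + g)/(116 + g) + g = g + g*(-367 + g)/(116 + g))
R(E(7)) - 1*(-114053) = 0*(-251 + 2*0)/(116 + 0) - 1*(-114053) = 0*(-251 + 0)/116 + 114053 = 0*(1/116)*(-251) + 114053 = 0 + 114053 = 114053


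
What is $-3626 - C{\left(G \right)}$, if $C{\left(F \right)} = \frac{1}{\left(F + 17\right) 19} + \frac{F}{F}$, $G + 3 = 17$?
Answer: $- \frac{2136304}{589} \approx -3627.0$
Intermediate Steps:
$G = 14$ ($G = -3 + 17 = 14$)
$C{\left(F \right)} = 1 + \frac{1}{19 \left(17 + F\right)}$ ($C{\left(F \right)} = \frac{1}{17 + F} \frac{1}{19} + 1 = \frac{1}{19 \left(17 + F\right)} + 1 = 1 + \frac{1}{19 \left(17 + F\right)}$)
$-3626 - C{\left(G \right)} = -3626 - \frac{\frac{324}{19} + 14}{17 + 14} = -3626 - \frac{1}{31} \cdot \frac{590}{19} = -3626 - \frac{590}{589} = - \frac{2136304}{589}$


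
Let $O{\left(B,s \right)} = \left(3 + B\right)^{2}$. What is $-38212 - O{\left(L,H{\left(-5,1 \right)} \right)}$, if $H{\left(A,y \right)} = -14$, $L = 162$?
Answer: $-65437$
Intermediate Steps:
$-38212 - O{\left(L,H{\left(-5,1 \right)} \right)} = -38212 - \left(3 + 162\right)^{2} = -38212 - 165^{2} = -38212 - 27225 = -65437$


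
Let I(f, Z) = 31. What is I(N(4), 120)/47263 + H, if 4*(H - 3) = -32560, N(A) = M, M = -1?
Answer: -384579000/47263 ≈ -8137.0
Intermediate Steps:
N(A) = -1
H = -8137 (H = 3 + (1/4)*(-32560) = 3 - 8140 = -8137)
I(N(4), 120)/47263 + H = 31/47263 - 8137 = -384579000/47263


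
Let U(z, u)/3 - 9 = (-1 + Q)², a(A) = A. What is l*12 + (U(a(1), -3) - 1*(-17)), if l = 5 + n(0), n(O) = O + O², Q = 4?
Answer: 131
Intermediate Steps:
U(z, u) = 54 (U(z, u) = 27 + 3*(-1 + 4)² = 27 + 3*3² = 27 + 3*9 = 27 + 27 = 54)
l = 5 (l = 5 + 0*(1 + 0) = 5 + 0*1 = 5 + 0 = 5)
l*12 + (U(a(1), -3) - 1*(-17)) = 5*12 + (54 - 1*(-17)) = 60 + (54 + 17) = 60 + 71 = 131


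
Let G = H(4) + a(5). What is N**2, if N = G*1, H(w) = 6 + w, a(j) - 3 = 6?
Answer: 361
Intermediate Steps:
a(j) = 9 (a(j) = 3 + 6 = 9)
G = 19 (G = (6 + 4) + 9 = 10 + 9 = 19)
N = 19 (N = 19*1 = 19)
N**2 = 19**2 = 361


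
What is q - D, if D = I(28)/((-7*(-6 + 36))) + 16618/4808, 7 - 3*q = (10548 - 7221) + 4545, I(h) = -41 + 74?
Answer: -662593879/252420 ≈ -2625.0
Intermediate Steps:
I(h) = 33
q = -7865/3 (q = 7/3 - ((10548 - 7221) + 4545)/3 = 7/3 - (3327 + 4545)/3 = 7/3 - 1/3*7872 = 7/3 - 2624 = -7865/3 ≈ -2621.7)
D = 277593/84140 (D = 33/((-7*(-6 + 36))) + 16618/4808 = 33/((-7*30)) + 16618*(1/4808) = 33/(-210) + 8309/2404 = 33*(-1/210) + 8309/2404 = -11/70 + 8309/2404 = 277593/84140 ≈ 3.2992)
q - D = -7865/3 - 1*277593/84140 = -7865/3 - 277593/84140 = -662593879/252420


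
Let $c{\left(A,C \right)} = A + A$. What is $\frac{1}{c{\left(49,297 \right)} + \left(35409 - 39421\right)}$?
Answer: $- \frac{1}{3914} \approx -0.00025549$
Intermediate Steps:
$c{\left(A,C \right)} = 2 A$
$\frac{1}{c{\left(49,297 \right)} + \left(35409 - 39421\right)} = \frac{1}{2 \cdot 49 + \left(35409 - 39421\right)} = \frac{1}{98 - 4012} = \frac{1}{-3914} = - \frac{1}{3914}$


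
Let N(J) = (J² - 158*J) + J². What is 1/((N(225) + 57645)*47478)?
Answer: 1/5856173910 ≈ 1.7076e-10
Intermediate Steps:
N(J) = -158*J + 2*J²
1/((N(225) + 57645)*47478) = 1/((2*225*(-79 + 225) + 57645)*47478) = (1/47478)/(2*225*146 + 57645) = (1/47478)/(65700 + 57645) = (1/47478)/123345 = (1/123345)*(1/47478) = 1/5856173910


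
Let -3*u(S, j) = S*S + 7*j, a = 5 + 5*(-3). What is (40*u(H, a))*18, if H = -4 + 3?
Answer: 16560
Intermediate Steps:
H = -1
a = -10 (a = 5 - 15 = -10)
u(S, j) = -7*j/3 - S²/3 (u(S, j) = -(S*S + 7*j)/3 = -(S² + 7*j)/3 = -7*j/3 - S²/3)
(40*u(H, a))*18 = (40*(-7/3*(-10) - ⅓*(-1)²))*18 = (40*(70/3 - ⅓*1))*18 = (40*(70/3 - ⅓))*18 = (40*23)*18 = 920*18 = 16560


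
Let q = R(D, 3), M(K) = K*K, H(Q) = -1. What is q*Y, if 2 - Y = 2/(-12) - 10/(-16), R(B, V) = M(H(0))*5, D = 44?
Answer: 185/24 ≈ 7.7083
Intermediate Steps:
M(K) = K²
R(B, V) = 5 (R(B, V) = (-1)²*5 = 1*5 = 5)
q = 5
Y = 37/24 (Y = 2 - (2/(-12) - 10/(-16)) = 2 - (2*(-1/12) - 10*(-1/16)) = 2 - (-⅙ + 5/8) = 2 - 1*11/24 = 2 - 11/24 = 37/24 ≈ 1.5417)
q*Y = 5*(37/24) = 185/24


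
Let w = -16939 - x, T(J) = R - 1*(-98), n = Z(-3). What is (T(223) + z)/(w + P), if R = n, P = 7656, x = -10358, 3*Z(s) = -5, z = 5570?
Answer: 16999/3225 ≈ 5.2710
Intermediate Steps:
Z(s) = -5/3 (Z(s) = (⅓)*(-5) = -5/3)
n = -5/3 ≈ -1.6667
R = -5/3 ≈ -1.6667
T(J) = 289/3 (T(J) = -5/3 - 1*(-98) = -5/3 + 98 = 289/3)
w = -6581 (w = -16939 - 1*(-10358) = -16939 + 10358 = -6581)
(T(223) + z)/(w + P) = (289/3 + 5570)/(-6581 + 7656) = (16999/3)/1075 = (16999/3)*(1/1075) = 16999/3225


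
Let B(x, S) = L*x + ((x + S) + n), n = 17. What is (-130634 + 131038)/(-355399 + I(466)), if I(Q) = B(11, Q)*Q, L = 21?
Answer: -404/17549 ≈ -0.023021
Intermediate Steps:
B(x, S) = 17 + S + 22*x (B(x, S) = 21*x + ((x + S) + 17) = 21*x + ((S + x) + 17) = 21*x + (17 + S + x) = 17 + S + 22*x)
I(Q) = Q*(259 + Q) (I(Q) = (17 + Q + 22*11)*Q = (17 + Q + 242)*Q = (259 + Q)*Q = Q*(259 + Q))
(-130634 + 131038)/(-355399 + I(466)) = (-130634 + 131038)/(-355399 + 466*(259 + 466)) = 404/(-355399 + 466*725) = 404/(-355399 + 337850) = 404/(-17549) = 404*(-1/17549) = -404/17549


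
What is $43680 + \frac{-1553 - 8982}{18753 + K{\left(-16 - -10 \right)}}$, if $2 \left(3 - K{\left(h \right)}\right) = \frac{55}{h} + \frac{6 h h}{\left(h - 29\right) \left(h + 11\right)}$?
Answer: $\frac{1720905273780}{39398521} \approx 43679.0$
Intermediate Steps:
$K{\left(h \right)} = 3 - \frac{55}{2 h} - \frac{3 h^{2}}{\left(-29 + h\right) \left(11 + h\right)}$ ($K{\left(h \right)} = 3 - \frac{\frac{55}{h} + \frac{6 h h}{\left(h - 29\right) \left(h + 11\right)}}{2} = 3 - \frac{\frac{55}{h} + \frac{6 h^{2}}{\left(-29 + h\right) \left(11 + h\right)}}{2} = 3 - \left(\frac{55}{2 h} + \frac{3 h^{2}}{\left(-29 + h\right) \left(11 + h\right)}\right) = 3 - \frac{55}{2 h} - \frac{3 h^{2}}{\left(-29 + h\right) \left(11 + h\right)}$)
$43680 + \frac{-1553 - 8982}{18753 + K{\left(-16 - -10 \right)}} = 43680 + \frac{-1553 - 8982}{18753 + \frac{-17545 + 163 \left(-16 - -10\right)^{2} + 924 \left(-16 - -10\right)}{2 \left(-16 - -10\right) \left(319 - \left(-16 - -10\right)^{2} + 18 \left(-16 - -10\right)\right)}} = 43680 - \frac{10535}{18753 + \frac{-17545 + 163 \left(-16 + 10\right)^{2} + 924 \left(-16 + 10\right)}{2 \left(-16 + 10\right) \left(319 - \left(-16 + 10\right)^{2} + 18 \left(-16 + 10\right)\right)}} = 43680 - \frac{10535}{18753 + \frac{-17545 + 163 \left(-6\right)^{2} + 924 \left(-6\right)}{2 \left(-6\right) \left(319 - \left(-6\right)^{2} + 18 \left(-6\right)\right)}} = 43680 - \frac{10535}{18753 + \frac{1}{2} \left(- \frac{1}{6}\right) \frac{1}{319 - 36 - 108} \left(-17545 + 163 \cdot 36 - 5544\right)} = 43680 - \frac{10535}{18753 + \frac{1}{2} \left(- \frac{1}{6}\right) \frac{1}{319 - 36 - 108} \left(-17545 + 5868 - 5544\right)} = 43680 - \frac{10535}{18753 + \frac{1}{2} \left(- \frac{1}{6}\right) \frac{1}{175} \left(-17221\right)} = 43680 - \frac{10535}{18753 + \frac{17221}{2100}} = 43680 - \frac{10535}{\frac{39398521}{2100}} = 43680 - \frac{22123500}{39398521} = \frac{1720905273780}{39398521}$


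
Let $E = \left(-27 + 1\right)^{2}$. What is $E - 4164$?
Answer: $-3488$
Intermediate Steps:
$E = 676$ ($E = \left(-26\right)^{2} = 676$)
$E - 4164 = 676 - 4164 = -3488$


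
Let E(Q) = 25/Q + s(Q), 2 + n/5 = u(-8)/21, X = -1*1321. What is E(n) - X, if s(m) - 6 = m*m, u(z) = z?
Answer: 6467809/4410 ≈ 1466.6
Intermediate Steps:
X = -1321
s(m) = 6 + m² (s(m) = 6 + m*m = 6 + m²)
n = -250/21 (n = -10 + 5*(-8/21) = -10 - 40/21 = -250/21 ≈ -11.905)
E(Q) = 6 + Q² + 25/Q (E(Q) = 25/Q + (6 + Q²) = 6 + Q² + 25/Q)
E(n) - X = (6 + (-250/21)² + 25/(-250/21)) - 1*(-1321) = (6 + 62500/441 + 25*(-21/250)) + 1321 = (6 + 62500/441 - 21/10) + 1321 = 642199/4410 + 1321 = 6467809/4410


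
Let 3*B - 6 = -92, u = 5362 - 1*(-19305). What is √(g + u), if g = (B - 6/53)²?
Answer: √644546203/159 ≈ 159.67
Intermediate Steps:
u = 24667 (u = 5362 + 19305 = 24667)
B = -86/3 (B = 2 + (⅓)*(-92) = 2 - 92/3 = -86/3 ≈ -28.667)
g = 20939776/25281 (g = (-86/3 - 6/53)² = (-4576/159)² = 20939776/25281 ≈ 828.28)
√(g + u) = √(20939776/25281 + 24667) = √(644546203/25281) = √644546203/159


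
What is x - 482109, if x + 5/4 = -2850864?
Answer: -13331897/4 ≈ -3.3330e+6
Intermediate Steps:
x = -11403461/4 (x = -5/4 - 2850864 = -11403461/4 ≈ -2.8509e+6)
x - 482109 = -11403461/4 - 482109 = -13331897/4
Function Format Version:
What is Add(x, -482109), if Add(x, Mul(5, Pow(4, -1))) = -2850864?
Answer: Rational(-13331897, 4) ≈ -3.3330e+6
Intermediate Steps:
x = Rational(-11403461, 4) (x = Add(Rational(-5, 4), -2850864) = Rational(-11403461, 4) ≈ -2.8509e+6)
Add(x, -482109) = Add(Rational(-11403461, 4), -482109) = Rational(-13331897, 4)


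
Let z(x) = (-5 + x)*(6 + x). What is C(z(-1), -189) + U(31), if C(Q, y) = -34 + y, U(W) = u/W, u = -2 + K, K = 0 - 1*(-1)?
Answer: -6914/31 ≈ -223.03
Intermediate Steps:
K = 1 (K = 0 + 1 = 1)
u = -1 (u = -2 + 1 = -1)
U(W) = -1/W
C(z(-1), -189) + U(31) = (-34 - 189) - 1/31 = -223 - 1*1/31 = -223 - 1/31 = -6914/31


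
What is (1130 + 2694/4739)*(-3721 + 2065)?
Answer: -8872457184/4739 ≈ -1.8722e+6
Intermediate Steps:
(1130 + 2694/4739)*(-3721 + 2065) = (1130 + 2694*(1/4739))*(-1656) = (1130 + 2694/4739)*(-1656) = (5357764/4739)*(-1656) = -8872457184/4739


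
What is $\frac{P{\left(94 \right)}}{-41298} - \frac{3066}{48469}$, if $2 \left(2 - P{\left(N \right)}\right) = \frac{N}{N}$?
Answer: $- \frac{84461581}{1334448508} \approx -0.063293$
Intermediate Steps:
$P{\left(N \right)} = \frac{3}{2}$ ($P{\left(N \right)} = 2 - \frac{N \frac{1}{N}}{2} = 2 - \frac{1}{2} = \frac{3}{2}$)
$\frac{P{\left(94 \right)}}{-41298} - \frac{3066}{48469} = \frac{3}{2 \left(-41298\right)} - \frac{3066}{48469} = \frac{3}{2} \left(- \frac{1}{41298}\right) - \frac{3066}{48469} = - \frac{1}{27532} - \frac{3066}{48469} = - \frac{84461581}{1334448508}$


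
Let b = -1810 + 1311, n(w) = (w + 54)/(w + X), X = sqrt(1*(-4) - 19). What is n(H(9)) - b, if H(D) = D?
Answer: 52463/104 - 63*I*sqrt(23)/104 ≈ 504.45 - 2.9052*I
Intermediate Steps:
X = I*sqrt(23) (X = sqrt(-4 - 19) = sqrt(-23) = I*sqrt(23) ≈ 4.7958*I)
n(w) = (54 + w)/(w + I*sqrt(23)) (n(w) = (w + 54)/(w + I*sqrt(23)) = (54 + w)/(w + I*sqrt(23)))
b = -499
n(H(9)) - b = (54 + 9)/(9 + I*sqrt(23)) - 1*(-499) = 63/(9 + I*sqrt(23)) + 499 = 499 + 63/(9 + I*sqrt(23))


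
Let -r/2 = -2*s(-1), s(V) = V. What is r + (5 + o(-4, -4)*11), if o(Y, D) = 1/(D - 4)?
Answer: -3/8 ≈ -0.37500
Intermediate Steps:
o(Y, D) = 1/(-4 + D)
r = -4 (r = -(-4)*(-1) = -2*2 = -4)
r + (5 + o(-4, -4)*11) = -4 + (5 + 11/(-4 - 4)) = -4 + (5 + 11/(-8)) = -4 + (5 - ⅛*11) = -4 + (5 - 11/8) = -4 + 29/8 = -3/8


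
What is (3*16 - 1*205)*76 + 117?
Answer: -11815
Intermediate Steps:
(3*16 - 1*205)*76 + 117 = (48 - 205)*76 + 117 = -157*76 + 117 = -11932 + 117 = -11815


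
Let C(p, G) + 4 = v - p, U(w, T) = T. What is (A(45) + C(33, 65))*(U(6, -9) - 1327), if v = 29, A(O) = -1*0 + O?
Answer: -49432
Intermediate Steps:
A(O) = O (A(O) = 0 + O = O)
C(p, G) = 25 - p (C(p, G) = -4 + (29 - p) = 25 - p)
(A(45) + C(33, 65))*(U(6, -9) - 1327) = (45 + (25 - 1*33))*(-9 - 1327) = (45 + (25 - 33))*(-1336) = (45 - 8)*(-1336) = 37*(-1336) = -49432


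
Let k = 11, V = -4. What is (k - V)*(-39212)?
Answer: -588180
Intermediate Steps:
(k - V)*(-39212) = (11 - 1*(-4))*(-39212) = (11 + 4)*(-39212) = 15*(-39212) = -588180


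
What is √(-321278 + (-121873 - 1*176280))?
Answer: I*√619431 ≈ 787.04*I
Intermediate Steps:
√(-321278 + (-121873 - 1*176280)) = √(-321278 + (-121873 - 176280)) = √(-321278 - 298153) = √(-619431) = I*√619431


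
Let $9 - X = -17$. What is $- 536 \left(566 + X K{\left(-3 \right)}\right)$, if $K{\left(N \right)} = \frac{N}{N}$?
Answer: $-317312$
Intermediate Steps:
$K{\left(N \right)} = 1$
$X = 26$ ($X = 9 - -17 = 9 + 17 = 26$)
$- 536 \left(566 + X K{\left(-3 \right)}\right) = - 536 \left(566 + 26 \cdot 1\right) = - 536 \left(566 + 26\right) = \left(-536\right) 592 = -317312$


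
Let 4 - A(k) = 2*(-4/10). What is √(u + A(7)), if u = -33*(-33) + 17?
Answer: √27770/5 ≈ 33.329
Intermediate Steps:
A(k) = 24/5 (A(k) = 4 - 2*(-4/10) = 4 - 2*(-4*⅒) = 4 - 2*(-2)/5 = 4 - 1*(-⅘) = 4 + ⅘ = 24/5)
u = 1106 (u = 1089 + 17 = 1106)
√(u + A(7)) = √(1106 + 24/5) = √(5554/5) = √27770/5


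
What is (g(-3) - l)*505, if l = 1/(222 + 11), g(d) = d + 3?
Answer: -505/233 ≈ -2.1674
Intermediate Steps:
g(d) = 3 + d
l = 1/233 ≈ 0.0042918
(g(-3) - l)*505 = ((3 - 3) - 1*1/233)*505 = (0 - 1/233)*505 = -1/233*505 = -505/233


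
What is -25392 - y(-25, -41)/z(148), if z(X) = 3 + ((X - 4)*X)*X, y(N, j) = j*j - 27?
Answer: -80090914822/3154179 ≈ -25392.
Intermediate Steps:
y(N, j) = -27 + j**2 (y(N, j) = j**2 - 27 = -27 + j**2)
z(X) = 3 + X**2*(-4 + X) (z(X) = 3 + ((-4 + X)*X)*X = 3 + (X*(-4 + X))*X = 3 + X**2*(-4 + X))
-25392 - y(-25, -41)/z(148) = -25392 - (-27 + (-41)**2)/(3 + 148**3 - 4*148**2) = -25392 - (-27 + 1681)/(3 + 3241792 - 4*21904) = -25392 - 1654/(3 + 3241792 - 87616) = -25392 - 1654/3154179 = -80090914822/3154179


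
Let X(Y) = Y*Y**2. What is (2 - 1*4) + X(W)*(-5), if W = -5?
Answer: 623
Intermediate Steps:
X(Y) = Y**3
(2 - 1*4) + X(W)*(-5) = (2 - 1*4) + (-5)**3*(-5) = (2 - 4) - 125*(-5) = -2 + 625 = 623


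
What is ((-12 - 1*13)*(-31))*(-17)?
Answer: -13175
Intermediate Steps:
((-12 - 1*13)*(-31))*(-17) = ((-12 - 13)*(-31))*(-17) = -25*(-31)*(-17) = 775*(-17) = -13175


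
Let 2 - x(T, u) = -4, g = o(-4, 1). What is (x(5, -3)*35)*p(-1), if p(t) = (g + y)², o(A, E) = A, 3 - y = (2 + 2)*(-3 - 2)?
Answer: 75810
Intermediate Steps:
y = 23 (y = 3 - (2 + 2)*(-3 - 2) = 3 - 4*(-5) = 3 - 1*(-20) = 3 + 20 = 23)
g = -4
x(T, u) = 6 (x(T, u) = 2 - 1*(-4) = 2 + 4 = 6)
p(t) = 361 (p(t) = (-4 + 23)² = 19² = 361)
(x(5, -3)*35)*p(-1) = (6*35)*361 = 210*361 = 75810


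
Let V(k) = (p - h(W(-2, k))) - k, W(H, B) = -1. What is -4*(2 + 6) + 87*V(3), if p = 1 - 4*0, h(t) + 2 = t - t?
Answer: -32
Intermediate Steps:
h(t) = -2 (h(t) = -2 + (t - t) = -2 + 0 = -2)
p = 1 (p = 1 + 0 = 1)
V(k) = 3 - k (V(k) = (1 - 1*(-2)) - k = (1 + 2) - k = 3 - k)
-4*(2 + 6) + 87*V(3) = -4*(2 + 6) + 87*(3 - 1*3) = -4*8 + 87*(3 - 3) = -32 + 87*0 = -32 + 0 = -32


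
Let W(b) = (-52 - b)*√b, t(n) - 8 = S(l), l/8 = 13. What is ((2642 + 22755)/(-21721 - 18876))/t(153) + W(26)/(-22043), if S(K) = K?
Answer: -25397/4546864 + 78*√26/22043 ≈ 0.012457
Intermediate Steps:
l = 104 (l = 8*13 = 104)
t(n) = 112 (t(n) = 8 + 104 = 112)
W(b) = √b*(-52 - b)
((2642 + 22755)/(-21721 - 18876))/t(153) + W(26)/(-22043) = ((2642 + 22755)/(-21721 - 18876))/112 + (√26*(-52 - 1*26))/(-22043) = (25397/(-40597))*(1/112) + (√26*(-52 - 26))*(-1/22043) = (25397*(-1/40597))*(1/112) + (√26*(-78))*(-1/22043) = -25397/40597*1/112 - 78*√26*(-1/22043) = -25397/4546864 + 78*√26/22043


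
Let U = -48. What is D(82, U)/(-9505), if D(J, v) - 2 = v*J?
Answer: 3934/9505 ≈ 0.41389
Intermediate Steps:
D(J, v) = 2 + J*v (D(J, v) = 2 + v*J = 2 + J*v)
D(82, U)/(-9505) = (2 + 82*(-48))/(-9505) = (2 - 3936)*(-1/9505) = -3934*(-1/9505) = 3934/9505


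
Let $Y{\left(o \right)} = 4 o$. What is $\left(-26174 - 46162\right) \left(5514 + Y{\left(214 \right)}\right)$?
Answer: $-460780320$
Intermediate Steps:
$\left(-26174 - 46162\right) \left(5514 + Y{\left(214 \right)}\right) = \left(-26174 - 46162\right) \left(5514 + 4 \cdot 214\right) = - 72336 \left(5514 + 856\right) = \left(-72336\right) 6370 = -460780320$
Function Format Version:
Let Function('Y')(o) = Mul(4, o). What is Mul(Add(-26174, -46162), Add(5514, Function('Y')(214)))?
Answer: -460780320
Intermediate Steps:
Mul(Add(-26174, -46162), Add(5514, Function('Y')(214))) = Mul(Add(-26174, -46162), Add(5514, Mul(4, 214))) = Mul(-72336, Add(5514, 856)) = Mul(-72336, 6370) = -460780320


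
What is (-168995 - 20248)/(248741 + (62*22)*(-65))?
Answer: -189243/160081 ≈ -1.1822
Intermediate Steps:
(-168995 - 20248)/(248741 + (62*22)*(-65)) = -189243/(248741 + 1364*(-65)) = -189243/(248741 - 88660) = -189243/160081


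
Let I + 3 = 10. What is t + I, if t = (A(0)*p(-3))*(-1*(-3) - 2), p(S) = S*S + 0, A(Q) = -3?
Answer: -20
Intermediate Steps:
I = 7 (I = -3 + 10 = 7)
p(S) = S² (p(S) = S² + 0 = S²)
t = -27 (t = (-3*(-3)²)*(-1*(-3) - 2) = (-3*9)*(3 - 2) = -27*1 = -27)
t + I = -27 + 7 = -20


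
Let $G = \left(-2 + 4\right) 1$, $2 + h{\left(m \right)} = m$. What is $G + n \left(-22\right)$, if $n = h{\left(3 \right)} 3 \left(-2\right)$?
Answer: $134$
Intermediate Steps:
$h{\left(m \right)} = -2 + m$
$n = -6$ ($n = \left(-2 + 3\right) 3 \left(-2\right) = 1 \cdot 3 \left(-2\right) = 3 \left(-2\right) = -6$)
$G = 2$ ($G = 2 \cdot 1 = 2$)
$G + n \left(-22\right) = 2 - -132 = 2 + 132 = 134$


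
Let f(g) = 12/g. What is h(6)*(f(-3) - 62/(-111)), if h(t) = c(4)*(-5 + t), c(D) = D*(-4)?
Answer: 6112/111 ≈ 55.063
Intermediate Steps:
c(D) = -4*D
h(t) = 80 - 16*t (h(t) = (-4*4)*(-5 + t) = -16*(-5 + t) = 80 - 16*t)
h(6)*(f(-3) - 62/(-111)) = (80 - 16*6)*(12/(-3) - 62/(-111)) = (80 - 96)*(12*(-⅓) - 62*(-1/111)) = -16*(-4 + 62/111) = -16*(-382/111) = 6112/111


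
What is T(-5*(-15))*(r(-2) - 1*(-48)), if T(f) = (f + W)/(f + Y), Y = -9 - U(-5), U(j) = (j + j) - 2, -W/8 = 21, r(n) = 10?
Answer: -899/13 ≈ -69.154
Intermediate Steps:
W = -168 (W = -8*21 = -168)
U(j) = -2 + 2*j (U(j) = 2*j - 2 = -2 + 2*j)
Y = 3 (Y = -9 - (-2 + 2*(-5)) = -9 - (-2 - 10) = -9 - 1*(-12) = -9 + 12 = 3)
T(f) = (-168 + f)/(3 + f) (T(f) = (f - 168)/(f + 3) = (-168 + f)/(3 + f))
T(-5*(-15))*(r(-2) - 1*(-48)) = ((-168 - 5*(-15))/(3 - 5*(-15)))*(10 - 1*(-48)) = ((-168 + 75)/(3 + 75))*(10 + 48) = (-93/78)*58 = ((1/78)*(-93))*58 = -31/26*58 = -899/13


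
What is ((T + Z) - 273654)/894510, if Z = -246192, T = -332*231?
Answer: -11047/16565 ≈ -0.66689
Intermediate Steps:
T = -76692
((T + Z) - 273654)/894510 = ((-76692 - 246192) - 273654)/894510 = (-322884 - 273654)*(1/894510) = -596538*1/894510 = -11047/16565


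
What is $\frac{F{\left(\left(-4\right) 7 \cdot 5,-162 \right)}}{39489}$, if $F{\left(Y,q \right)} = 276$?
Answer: $\frac{92}{13163} \approx 0.0069893$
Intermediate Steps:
$\frac{F{\left(\left(-4\right) 7 \cdot 5,-162 \right)}}{39489} = \frac{276}{39489} = 276 \cdot \frac{1}{39489} = \frac{92}{13163}$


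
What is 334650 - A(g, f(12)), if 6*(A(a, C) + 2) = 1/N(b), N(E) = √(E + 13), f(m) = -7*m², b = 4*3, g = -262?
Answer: 10039559/30 ≈ 3.3465e+5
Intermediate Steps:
b = 12
N(E) = √(13 + E)
A(a, C) = -59/30 (A(a, C) = -2 + 1/(6*(√(13 + 12))) = -2 + 1/(6*(√25)) = -2 + (⅙)/5 = -2 + (⅙)*(⅕) = -2 + 1/30 = -59/30)
334650 - A(g, f(12)) = 334650 - 1*(-59/30) = 334650 + 59/30 = 10039559/30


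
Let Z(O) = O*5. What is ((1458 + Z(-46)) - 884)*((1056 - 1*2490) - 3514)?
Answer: -1702112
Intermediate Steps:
Z(O) = 5*O
((1458 + Z(-46)) - 884)*((1056 - 1*2490) - 3514) = ((1458 + 5*(-46)) - 884)*((1056 - 1*2490) - 3514) = ((1458 - 230) - 884)*((1056 - 2490) - 3514) = (1228 - 884)*(-1434 - 3514) = 344*(-4948) = -1702112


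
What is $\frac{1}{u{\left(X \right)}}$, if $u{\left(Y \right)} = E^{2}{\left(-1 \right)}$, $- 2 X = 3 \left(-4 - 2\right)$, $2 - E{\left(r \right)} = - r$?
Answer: $1$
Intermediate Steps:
$E{\left(r \right)} = 2 + r$ ($E{\left(r \right)} = 2 - - r = 2 + r$)
$X = 9$ ($X = - \frac{3 \left(-4 - 2\right)}{2} = - \frac{3 \left(-6\right)}{2} = \left(- \frac{1}{2}\right) \left(-18\right) = 9$)
$u{\left(Y \right)} = 1$ ($u{\left(Y \right)} = \left(2 - 1\right)^{2} = 1^{2} = 1$)
$\frac{1}{u{\left(X \right)}} = 1^{-1} = 1$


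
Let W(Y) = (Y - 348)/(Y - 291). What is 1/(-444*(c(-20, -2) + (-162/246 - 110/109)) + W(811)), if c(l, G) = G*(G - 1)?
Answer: -2323880/4467998533 ≈ -0.00052012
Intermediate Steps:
c(l, G) = G*(-1 + G)
W(Y) = (-348 + Y)/(-291 + Y)
1/(-444*(c(-20, -2) + (-162/246 - 110/109)) + W(811)) = 1/(-444*(-2*(-1 - 2) + (-162/246 - 110/109)) + (-348 + 811)/(-291 + 811)) = 1/(-444*(-2*(-3) + (-162*1/246 - 110*1/109)) + 463/520) = 1/(-444*(6 + (-27/41 - 110/109)) + (1/520)*463) = 1/(-444*(6 - 7453/4469) + 463/520) = 1/(-444*19361/4469 + 463/520) = 1/(-8596284/4469 + 463/520) = 1/(-4467998533/2323880) = -2323880/4467998533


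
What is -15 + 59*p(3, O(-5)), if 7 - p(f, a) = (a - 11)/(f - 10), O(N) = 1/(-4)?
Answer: 8489/28 ≈ 303.18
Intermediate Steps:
O(N) = -¼
p(f, a) = 7 - (-11 + a)/(-10 + f) (p(f, a) = 7 - (a - 11)/(f - 10) = 7 - (-11 + a)/(-10 + f))
-15 + 59*p(3, O(-5)) = -15 + 59*((-59 - 1*(-¼) + 7*3)/(-10 + 3)) = -15 + 59*((-59 + ¼ + 21)/(-7)) = -15 + 59*(-⅐*(-151/4)) = -15 + 59*(151/28) = -15 + 8909/28 = 8489/28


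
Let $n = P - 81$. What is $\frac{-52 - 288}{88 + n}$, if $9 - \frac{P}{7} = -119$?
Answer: $- \frac{340}{903} \approx -0.37652$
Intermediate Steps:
$P = 896$ ($P = 63 - -833 = 63 + 833 = 896$)
$n = 815$ ($n = 896 - 81 = 815$)
$\frac{-52 - 288}{88 + n} = \frac{-52 - 288}{88 + 815} = - \frac{340}{903}$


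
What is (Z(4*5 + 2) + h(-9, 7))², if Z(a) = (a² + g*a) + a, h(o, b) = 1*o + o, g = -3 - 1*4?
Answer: 111556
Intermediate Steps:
g = -7 (g = -3 - 4 = -7)
h(o, b) = 2*o (h(o, b) = o + o = 2*o)
Z(a) = a² - 6*a (Z(a) = (a² - 7*a) + a = a² - 6*a)
(Z(4*5 + 2) + h(-9, 7))² = ((4*5 + 2)*(-6 + (4*5 + 2)) + 2*(-9))² = ((20 + 2)*(-6 + (20 + 2)) - 18)² = (22*(-6 + 22) - 18)² = (22*16 - 18)² = (352 - 18)² = 334² = 111556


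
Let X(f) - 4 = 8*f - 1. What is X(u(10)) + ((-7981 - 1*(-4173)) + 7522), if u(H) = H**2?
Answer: 4517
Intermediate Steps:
X(f) = 3 + 8*f (X(f) = 4 + (8*f - 1) = 4 + (-1 + 8*f) = 3 + 8*f)
X(u(10)) + ((-7981 - 1*(-4173)) + 7522) = (3 + 8*10**2) + ((-7981 - 1*(-4173)) + 7522) = (3 + 8*100) + ((-7981 + 4173) + 7522) = (3 + 800) + (-3808 + 7522) = 803 + 3714 = 4517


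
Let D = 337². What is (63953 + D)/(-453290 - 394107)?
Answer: -177522/847397 ≈ -0.20949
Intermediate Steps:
D = 113569
(63953 + D)/(-453290 - 394107) = (63953 + 113569)/(-453290 - 394107) = 177522/(-847397) = 177522*(-1/847397) = -177522/847397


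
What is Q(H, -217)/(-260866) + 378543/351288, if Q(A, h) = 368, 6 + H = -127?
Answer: 714635683/664051416 ≈ 1.0762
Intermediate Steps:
H = -133 (H = -6 - 127 = -133)
Q(H, -217)/(-260866) + 378543/351288 = 368/(-260866) + 378543/351288 = 368*(-1/260866) + 378543*(1/351288) = -8/5671 + 126181/117096 = 714635683/664051416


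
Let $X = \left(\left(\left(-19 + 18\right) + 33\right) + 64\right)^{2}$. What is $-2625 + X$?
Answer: $6591$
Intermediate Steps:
$X = 9216$ ($X = \left(\left(-1 + 33\right) + 64\right)^{2} = \left(32 + 64\right)^{2} = 96^{2} = 9216$)
$-2625 + X = -2625 + 9216 = 6591$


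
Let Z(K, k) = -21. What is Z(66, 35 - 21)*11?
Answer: -231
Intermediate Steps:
Z(66, 35 - 21)*11 = -21*11 = -231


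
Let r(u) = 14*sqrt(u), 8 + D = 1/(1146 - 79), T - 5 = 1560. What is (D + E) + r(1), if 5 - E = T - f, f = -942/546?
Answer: -151056166/97097 ≈ -1555.7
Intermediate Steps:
T = 1565 (T = 5 + 1560 = 1565)
f = -157/91 (f = -942*1/546 = -157/91 ≈ -1.7253)
D = -8535/1067 (D = -8 + 1/(1146 - 79) = -8 + 1/1067 = -8535/1067 ≈ -7.9991)
E = -142117/91 (E = 5 - (1565 - 1*(-157/91)) = 5 - (1565 + 157/91) = 5 - 1*142572/91 = 5 - 142572/91 = -142117/91 ≈ -1561.7)
(D + E) + r(1) = (-8535/1067 - 142117/91) + 14*sqrt(1) = -152415524/97097 + 14*1 = -152415524/97097 + 14 = -151056166/97097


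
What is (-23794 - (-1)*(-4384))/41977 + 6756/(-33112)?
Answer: -304156637/347485606 ≈ -0.87531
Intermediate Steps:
(-23794 - (-1)*(-4384))/41977 + 6756/(-33112) = (-23794 - 1*4384)*(1/41977) + 6756*(-1/33112) = (-23794 - 4384)*(1/41977) - 1689/8278 = -28178*1/41977 - 1689/8278 = -28178/41977 - 1689/8278 = -304156637/347485606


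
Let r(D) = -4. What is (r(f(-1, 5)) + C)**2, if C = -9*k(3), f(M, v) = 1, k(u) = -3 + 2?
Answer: 25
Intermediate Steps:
k(u) = -1
C = 9 (C = -9*(-1) = 9)
(r(f(-1, 5)) + C)**2 = (-4 + 9)**2 = 5**2 = 25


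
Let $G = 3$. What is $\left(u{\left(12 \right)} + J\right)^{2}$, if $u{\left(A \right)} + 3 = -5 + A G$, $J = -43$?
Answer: $225$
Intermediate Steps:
$u{\left(A \right)} = -8 + 3 A$ ($u{\left(A \right)} = -3 + \left(-5 + A 3\right) = -3 + \left(-5 + 3 A\right) = -8 + 3 A$)
$\left(u{\left(12 \right)} + J\right)^{2} = \left(\left(-8 + 3 \cdot 12\right) - 43\right)^{2} = \left(\left(-8 + 36\right) - 43\right)^{2} = \left(28 - 43\right)^{2} = \left(-15\right)^{2} = 225$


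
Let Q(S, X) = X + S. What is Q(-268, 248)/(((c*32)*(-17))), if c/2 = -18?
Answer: -5/4896 ≈ -0.0010212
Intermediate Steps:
Q(S, X) = S + X
c = -36 (c = 2*(-18) = -36)
Q(-268, 248)/(((c*32)*(-17))) = (-268 + 248)/((-36*32*(-17))) = -20/((-1152*(-17))) = -20/19584 = -20*1/19584 = -5/4896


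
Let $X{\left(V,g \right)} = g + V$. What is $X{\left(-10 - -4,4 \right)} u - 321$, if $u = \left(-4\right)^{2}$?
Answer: $-353$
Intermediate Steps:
$X{\left(V,g \right)} = V + g$
$u = 16$
$X{\left(-10 - -4,4 \right)} u - 321 = \left(\left(-10 - -4\right) + 4\right) 16 - 321 = \left(\left(-10 + 4\right) + 4\right) 16 - 321 = \left(-6 + 4\right) 16 - 321 = \left(-2\right) 16 - 321 = -32 - 321 = -353$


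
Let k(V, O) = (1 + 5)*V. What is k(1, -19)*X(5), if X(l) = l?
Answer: 30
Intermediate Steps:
k(V, O) = 6*V
k(1, -19)*X(5) = (6*1)*5 = 6*5 = 30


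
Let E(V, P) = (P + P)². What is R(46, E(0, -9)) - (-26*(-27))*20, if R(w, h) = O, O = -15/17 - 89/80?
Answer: -19097113/1360 ≈ -14042.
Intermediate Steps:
O = -2713/1360 (O = -15*1/17 - 89*1/80 = -15/17 - 89/80 = -2713/1360 ≈ -1.9949)
E(V, P) = 4*P² (E(V, P) = (2*P)² = 4*P²)
R(w, h) = -2713/1360
R(46, E(0, -9)) - (-26*(-27))*20 = -2713/1360 - (-26*(-27))*20 = -2713/1360 - 702*20 = -2713/1360 - 1*14040 = -2713/1360 - 14040 = -19097113/1360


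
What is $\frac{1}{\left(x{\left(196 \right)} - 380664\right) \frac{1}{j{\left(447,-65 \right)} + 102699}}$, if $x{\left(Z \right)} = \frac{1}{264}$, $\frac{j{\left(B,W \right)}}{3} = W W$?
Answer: $- \frac{30458736}{100495295} \approx -0.30309$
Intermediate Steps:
$j{\left(B,W \right)} = 3 W^{2}$ ($j{\left(B,W \right)} = 3 W W = 3 W^{2}$)
$x{\left(Z \right)} = \frac{1}{264}$
$\frac{1}{\left(x{\left(196 \right)} - 380664\right) \frac{1}{j{\left(447,-65 \right)} + 102699}} = \frac{1}{\left(\frac{1}{264} - 380664\right) \frac{1}{3 \left(-65\right)^{2} + 102699}} = \frac{1}{\left(- \frac{100495295}{264}\right) \frac{1}{3 \cdot 4225 + 102699}} = \frac{1}{\left(- \frac{100495295}{264}\right) \frac{1}{12675 + 102699}} = \frac{1}{\left(- \frac{100495295}{264}\right) \frac{1}{115374}} = \frac{1}{- \frac{100495295}{30458736}} = - \frac{30458736}{100495295}$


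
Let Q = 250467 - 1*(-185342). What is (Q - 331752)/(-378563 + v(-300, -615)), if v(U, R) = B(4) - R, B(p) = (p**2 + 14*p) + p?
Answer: -104057/377872 ≈ -0.27538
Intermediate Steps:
Q = 435809 (Q = 250467 + 185342 = 435809)
B(p) = p**2 + 15*p
v(U, R) = 76 - R (v(U, R) = 4*(15 + 4) - R = 4*19 - R = 76 - R)
(Q - 331752)/(-378563 + v(-300, -615)) = (435809 - 331752)/(-378563 + (76 - 1*(-615))) = 104057/(-378563 + (76 + 615)) = 104057/(-378563 + 691) = 104057/(-377872) = 104057*(-1/377872) = -104057/377872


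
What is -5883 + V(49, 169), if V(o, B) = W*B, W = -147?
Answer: -30726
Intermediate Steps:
V(o, B) = -147*B
-5883 + V(49, 169) = -5883 - 147*169 = -5883 - 24843 = -30726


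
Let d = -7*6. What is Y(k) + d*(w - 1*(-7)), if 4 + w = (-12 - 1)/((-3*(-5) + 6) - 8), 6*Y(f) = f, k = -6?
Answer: -85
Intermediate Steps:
Y(f) = f/6
w = -5 (w = -4 + (-12 - 1)/((-3*(-5) + 6) - 8) = -4 - 13/((15 + 6) - 8) = -4 - 13/(21 - 8) = -4 - 13/13 = -4 - 13*1/13 = -4 - 1 = -5)
d = -42
Y(k) + d*(w - 1*(-7)) = (1/6)*(-6) - 42*(-5 - 1*(-7)) = -1 - 42*(-5 + 7) = -1 - 42*2 = -1 - 84 = -85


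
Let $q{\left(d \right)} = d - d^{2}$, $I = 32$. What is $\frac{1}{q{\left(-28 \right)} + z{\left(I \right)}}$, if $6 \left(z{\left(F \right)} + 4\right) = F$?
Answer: $- \frac{3}{2432} \approx -0.0012336$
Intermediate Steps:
$z{\left(F \right)} = -4 + \frac{F}{6}$
$\frac{1}{q{\left(-28 \right)} + z{\left(I \right)}} = \frac{1}{- 28 \left(1 - -28\right) + \left(-4 + \frac{1}{6} \cdot 32\right)} = \frac{1}{- 28 \left(1 + 28\right) + \left(-4 + \frac{16}{3}\right)} = \frac{1}{\left(-28\right) 29 + \frac{4}{3}} = \frac{1}{-812 + \frac{4}{3}} = \frac{1}{- \frac{2432}{3}} = - \frac{3}{2432}$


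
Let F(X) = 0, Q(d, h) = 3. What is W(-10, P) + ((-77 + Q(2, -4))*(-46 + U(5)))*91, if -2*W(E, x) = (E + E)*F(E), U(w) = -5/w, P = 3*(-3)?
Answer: 316498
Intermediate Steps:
P = -9
W(E, x) = 0 (W(E, x) = -(E + E)*0/2 = -2*E*0/2 = -1/2*0 = 0)
W(-10, P) + ((-77 + Q(2, -4))*(-46 + U(5)))*91 = 0 + ((-77 + 3)*(-46 - 5/5))*91 = 0 - 74*(-46 - 5*1/5)*91 = 0 - 74*(-46 - 1)*91 = 0 - 74*(-47)*91 = 0 + 3478*91 = 0 + 316498 = 316498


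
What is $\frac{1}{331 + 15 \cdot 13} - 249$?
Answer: $- \frac{130973}{526} \approx -249.0$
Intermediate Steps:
$\frac{1}{331 + 15 \cdot 13} - 249 = \frac{1}{331 + 195} - 249 = \frac{1}{526} - 249 = - \frac{130973}{526}$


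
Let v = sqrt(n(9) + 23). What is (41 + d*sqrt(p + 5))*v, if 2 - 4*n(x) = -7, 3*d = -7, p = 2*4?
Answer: sqrt(101)*(123 - 7*sqrt(13))/6 ≈ 163.75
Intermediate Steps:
p = 8
d = -7/3 (d = (1/3)*(-7) = -7/3 ≈ -2.3333)
n(x) = 9/4 (n(x) = 1/2 - 1/4*(-7) = 1/2 + 7/4 = 9/4)
v = sqrt(101)/2 (v = sqrt(9/4 + 23) = sqrt(101/4) = sqrt(101)/2 ≈ 5.0249)
(41 + d*sqrt(p + 5))*v = (41 - 7*sqrt(8 + 5)/3)*(sqrt(101)/2) = (41 - 7*sqrt(13)/3)*(sqrt(101)/2) = sqrt(101)*(41 - 7*sqrt(13)/3)/2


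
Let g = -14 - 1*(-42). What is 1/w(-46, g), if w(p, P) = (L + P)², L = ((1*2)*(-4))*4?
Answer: 1/16 ≈ 0.062500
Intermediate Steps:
g = 28 (g = -14 + 42 = 28)
L = -32 (L = (2*(-4))*4 = -8*4 = -32)
w(p, P) = (-32 + P)²
1/w(-46, g) = 1/((-32 + 28)²) = 1/((-4)²) = 1/16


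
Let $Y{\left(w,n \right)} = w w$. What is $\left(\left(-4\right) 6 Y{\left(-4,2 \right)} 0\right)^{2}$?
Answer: $0$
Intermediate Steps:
$Y{\left(w,n \right)} = w^{2}$
$\left(\left(-4\right) 6 Y{\left(-4,2 \right)} 0\right)^{2} = \left(\left(-4\right) 6 \left(-4\right)^{2} \cdot 0\right)^{2} = \left(\left(-24\right) 16 \cdot 0\right)^{2} = \left(\left(-384\right) 0\right)^{2} = 0^{2} = 0$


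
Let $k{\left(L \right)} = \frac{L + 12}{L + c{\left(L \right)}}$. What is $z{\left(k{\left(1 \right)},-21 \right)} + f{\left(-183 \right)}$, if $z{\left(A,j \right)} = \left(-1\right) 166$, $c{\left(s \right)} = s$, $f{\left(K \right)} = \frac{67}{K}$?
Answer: $- \frac{30445}{183} \approx -166.37$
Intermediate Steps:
$k{\left(L \right)} = \frac{12 + L}{2 L}$ ($k{\left(L \right)} = \frac{L + 12}{L + L} = \frac{12 + L}{2 L}$)
$z{\left(A,j \right)} = -166$
$z{\left(k{\left(1 \right)},-21 \right)} + f{\left(-183 \right)} = -166 + \frac{67}{-183} = -166 + 67 \left(- \frac{1}{183}\right) = -166 - \frac{67}{183} = - \frac{30445}{183}$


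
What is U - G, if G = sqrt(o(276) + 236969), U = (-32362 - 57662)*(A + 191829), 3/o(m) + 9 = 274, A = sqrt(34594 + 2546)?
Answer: -17269213896 - 180048*sqrt(9285) - 2*sqrt(4160287205)/265 ≈ -1.7287e+10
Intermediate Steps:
A = 2*sqrt(9285) (A = sqrt(37140) = 2*sqrt(9285) ≈ 192.72)
o(m) = 3/265 (o(m) = 3/(-9 + 274) = 3/265)
U = -17269213896 - 180048*sqrt(9285) (U = (-32362 - 57662)*(2*sqrt(9285) + 191829) = -90024*(191829 + 2*sqrt(9285)) = -17269213896 - 180048*sqrt(9285) ≈ -1.7287e+10)
G = 2*sqrt(4160287205)/265 (G = sqrt(3/265 + 236969) = sqrt(62796788/265) = 2*sqrt(4160287205)/265 ≈ 486.79)
U - G = (-17269213896 - 180048*sqrt(9285)) - 2*sqrt(4160287205)/265 = -17269213896 - 180048*sqrt(9285) - 2*sqrt(4160287205)/265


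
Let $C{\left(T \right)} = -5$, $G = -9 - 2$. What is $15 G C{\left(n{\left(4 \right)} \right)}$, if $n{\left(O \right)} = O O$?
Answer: $825$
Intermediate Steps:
$G = -11$ ($G = -9 - 2 = -11$)
$n{\left(O \right)} = O^{2}$
$15 G C{\left(n{\left(4 \right)} \right)} = 15 \left(-11\right) \left(-5\right) = \left(-165\right) \left(-5\right) = 825$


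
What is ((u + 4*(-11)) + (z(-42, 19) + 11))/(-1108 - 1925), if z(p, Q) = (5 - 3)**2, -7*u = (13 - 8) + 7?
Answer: 215/21231 ≈ 0.010127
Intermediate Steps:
u = -12/7 (u = -((13 - 8) + 7)/7 = -(5 + 7)/7 = -1/7*12 = -12/7 ≈ -1.7143)
z(p, Q) = 4 (z(p, Q) = 2**2 = 4)
((u + 4*(-11)) + (z(-42, 19) + 11))/(-1108 - 1925) = ((-12/7 + 4*(-11)) + (4 + 11))/(-1108 - 1925) = ((-12/7 - 44) + 15)/(-3033) = (-320/7 + 15)*(-1/3033) = -215/7*(-1/3033) = 215/21231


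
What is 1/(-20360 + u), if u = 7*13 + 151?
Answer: -1/20118 ≈ -4.9707e-5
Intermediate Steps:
u = 242 (u = 91 + 151 = 242)
1/(-20360 + u) = 1/(-20360 + 242) = 1/(-20118) = -1/20118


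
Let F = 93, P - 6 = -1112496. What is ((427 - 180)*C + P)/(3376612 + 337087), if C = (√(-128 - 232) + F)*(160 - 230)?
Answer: -2720460/3713699 - 103740*I*√10/3713699 ≈ -0.73255 - 0.088336*I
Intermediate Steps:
P = -1112490 (P = 6 - 1112496 = -1112490)
C = -6510 - 420*I*√10 (C = (√(-128 - 232) + 93)*(160 - 230) = (√(-360) + 93)*(-70) = (6*I*√10 + 93)*(-70) = (93 + 6*I*√10)*(-70) = -6510 - 420*I*√10 ≈ -6510.0 - 1328.2*I)
((427 - 180)*C + P)/(3376612 + 337087) = ((427 - 180)*(-6510 - 420*I*√10) - 1112490)/(3376612 + 337087) = (247*(-6510 - 420*I*√10) - 1112490)/3713699 = ((-1607970 - 103740*I*√10) - 1112490)*(1/3713699) = (-2720460 - 103740*I*√10)*(1/3713699) = -2720460/3713699 - 103740*I*√10/3713699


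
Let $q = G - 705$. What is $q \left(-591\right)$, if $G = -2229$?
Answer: $1733994$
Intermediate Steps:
$q = -2934$ ($q = -2229 - 705 = -2934$)
$q \left(-591\right) = \left(-2934\right) \left(-591\right) = 1733994$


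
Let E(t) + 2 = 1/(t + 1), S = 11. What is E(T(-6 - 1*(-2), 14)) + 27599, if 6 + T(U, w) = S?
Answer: 165583/6 ≈ 27597.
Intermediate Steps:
T(U, w) = 5 (T(U, w) = -6 + 11 = 5)
E(t) = -2 + 1/(1 + t) (E(t) = -2 + 1/(t + 1) = -2 + 1/(1 + t))
E(T(-6 - 1*(-2), 14)) + 27599 = (-1 - 2*5)/(1 + 5) + 27599 = (-1 - 10)/6 + 27599 = (⅙)*(-11) + 27599 = -11/6 + 27599 = 165583/6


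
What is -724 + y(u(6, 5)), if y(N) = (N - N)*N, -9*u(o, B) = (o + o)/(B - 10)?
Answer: -724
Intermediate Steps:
u(o, B) = -2*o/(9*(-10 + B)) (u(o, B) = -(o + o)/(9*(B - 10)) = -2*o/(9*(-10 + B)))
y(N) = 0 (y(N) = 0*N = 0)
-724 + y(u(6, 5)) = -724 + 0 = -724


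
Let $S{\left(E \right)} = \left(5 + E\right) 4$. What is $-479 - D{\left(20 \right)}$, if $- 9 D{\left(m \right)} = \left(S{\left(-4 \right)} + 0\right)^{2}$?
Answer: $- \frac{4295}{9} \approx -477.22$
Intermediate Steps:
$S{\left(E \right)} = 20 + 4 E$
$D{\left(m \right)} = - \frac{16}{9}$ ($D{\left(m \right)} = - \frac{\left(\left(20 + 4 \left(-4\right)\right) + 0\right)^{2}}{9} = - \frac{\left(\left(20 - 16\right) + 0\right)^{2}}{9} = - \frac{\left(4 + 0\right)^{2}}{9} = - \frac{4^{2}}{9} = \left(- \frac{1}{9}\right) 16 = - \frac{16}{9}$)
$-479 - D{\left(20 \right)} = -479 - - \frac{16}{9} = -479 + \frac{16}{9} = - \frac{4295}{9}$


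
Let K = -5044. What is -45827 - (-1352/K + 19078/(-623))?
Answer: -2767537069/60431 ≈ -45797.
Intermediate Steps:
-45827 - (-1352/K + 19078/(-623)) = -45827 - (-1352/(-5044) + 19078/(-623)) = -45827 - (-1352*(-1/5044) + 19078*(-1/623)) = -45827 - (26/97 - 19078/623) = -45827 - 1*(-1834368/60431) = -45827 + 1834368/60431 = -2767537069/60431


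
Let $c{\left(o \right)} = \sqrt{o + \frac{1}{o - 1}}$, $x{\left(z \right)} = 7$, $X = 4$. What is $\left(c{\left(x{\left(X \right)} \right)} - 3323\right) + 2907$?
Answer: $-416 + \frac{\sqrt{258}}{6} \approx -413.32$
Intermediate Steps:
$c{\left(o \right)} = \sqrt{o + \frac{1}{-1 + o}}$
$\left(c{\left(x{\left(X \right)} \right)} - 3323\right) + 2907 = \left(\sqrt{\frac{1 + 7 \left(-1 + 7\right)}{-1 + 7}} - 3323\right) + 2907 = \left(\sqrt{\frac{1 + 7 \cdot 6}{6}} - 3323\right) + 2907 = \left(\sqrt{\frac{1 + 42}{6}} - 3323\right) + 2907 = \left(\sqrt{\frac{1}{6} \cdot 43} - 3323\right) + 2907 = \left(\sqrt{\frac{43}{6}} - 3323\right) + 2907 = \left(\frac{\sqrt{258}}{6} - 3323\right) + 2907 = \left(-3323 + \frac{\sqrt{258}}{6}\right) + 2907 = -416 + \frac{\sqrt{258}}{6}$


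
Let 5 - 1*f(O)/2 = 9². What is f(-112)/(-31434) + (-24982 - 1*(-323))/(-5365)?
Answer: 387973243/84321705 ≈ 4.6011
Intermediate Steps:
f(O) = -152 (f(O) = 10 - 2*9² = 10 - 2*81 = 10 - 162 = -152)
f(-112)/(-31434) + (-24982 - 1*(-323))/(-5365) = -152/(-31434) + (-24982 - 1*(-323))/(-5365) = -152*(-1/31434) + (-24982 + 323)*(-1/5365) = 76/15717 - 24659*(-1/5365) = 76/15717 + 24659/5365 = 387973243/84321705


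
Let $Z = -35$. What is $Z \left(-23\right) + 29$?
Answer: $834$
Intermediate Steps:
$Z \left(-23\right) + 29 = \left(-35\right) \left(-23\right) + 29 = 805 + 29 = 834$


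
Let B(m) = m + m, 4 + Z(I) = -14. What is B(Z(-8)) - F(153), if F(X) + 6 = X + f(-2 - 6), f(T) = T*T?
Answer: -247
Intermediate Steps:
Z(I) = -18 (Z(I) = -4 - 14 = -18)
f(T) = T²
B(m) = 2*m
F(X) = 58 + X (F(X) = -6 + (X + (-2 - 6)²) = -6 + (X + (-8)²) = -6 + (X + 64) = -6 + (64 + X) = 58 + X)
B(Z(-8)) - F(153) = 2*(-18) - (58 + 153) = -36 - 1*211 = -36 - 211 = -247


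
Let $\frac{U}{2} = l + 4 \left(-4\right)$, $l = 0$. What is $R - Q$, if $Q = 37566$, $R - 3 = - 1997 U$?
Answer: $26341$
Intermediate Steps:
$U = -32$ ($U = 2 \left(0 + 4 \left(-4\right)\right) = 2 \left(0 - 16\right) = 2 \left(-16\right) = -32$)
$R = 63907$ ($R = 3 - -63904 = 3 + 63904 = 63907$)
$R - Q = 63907 - 37566 = 26341$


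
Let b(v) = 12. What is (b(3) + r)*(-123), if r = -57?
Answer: 5535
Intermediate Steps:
(b(3) + r)*(-123) = (12 - 57)*(-123) = -45*(-123) = 5535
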